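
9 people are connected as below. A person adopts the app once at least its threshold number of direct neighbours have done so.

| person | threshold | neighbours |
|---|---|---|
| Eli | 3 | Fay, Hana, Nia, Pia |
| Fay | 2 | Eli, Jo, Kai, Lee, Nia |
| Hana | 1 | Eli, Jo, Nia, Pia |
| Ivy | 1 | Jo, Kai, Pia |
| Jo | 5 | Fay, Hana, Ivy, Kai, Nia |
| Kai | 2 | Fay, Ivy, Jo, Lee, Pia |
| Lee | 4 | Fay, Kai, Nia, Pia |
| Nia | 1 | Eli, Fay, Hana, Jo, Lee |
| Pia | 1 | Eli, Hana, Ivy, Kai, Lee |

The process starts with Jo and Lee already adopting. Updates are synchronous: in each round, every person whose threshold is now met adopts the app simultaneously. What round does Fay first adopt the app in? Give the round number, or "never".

Round 1 — Jo, Lee adopt the app (initial).
Round 2 — checking thresholds:
  Fay: 2 of 5 neighbours ≥ 2, adopts the app.
  Hana: 1 of 4 neighbours ≥ 1, adopts the app.
  Ivy: 1 of 3 neighbours ≥ 1, adopts the app.
  Kai: 2 of 5 neighbours ≥ 2, adopts the app.
  Nia: 2 of 5 neighbours ≥ 1, adopts the app.
  Pia: 1 of 5 neighbours ≥ 1, adopts the app.
Round 3 — checking thresholds:
  Eli: 4 of 4 neighbours ≥ 3, adopts the app.
Round 4 — no new adoptions; cascade stops.

2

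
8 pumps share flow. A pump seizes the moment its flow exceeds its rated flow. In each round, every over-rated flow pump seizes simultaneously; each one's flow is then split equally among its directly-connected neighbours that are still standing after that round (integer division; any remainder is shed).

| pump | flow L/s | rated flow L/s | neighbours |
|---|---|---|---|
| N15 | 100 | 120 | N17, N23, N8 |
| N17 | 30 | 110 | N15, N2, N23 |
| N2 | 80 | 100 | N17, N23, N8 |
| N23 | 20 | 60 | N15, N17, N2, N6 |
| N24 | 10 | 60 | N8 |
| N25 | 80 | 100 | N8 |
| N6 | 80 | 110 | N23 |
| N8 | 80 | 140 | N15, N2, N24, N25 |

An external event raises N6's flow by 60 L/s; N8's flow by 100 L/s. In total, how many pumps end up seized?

7

Round 1 — N6 at 140 > 110; N8 at 180 > 140. N6, N8 seize.
  N6 sheds 140 L/s to N23: 140 each.
    N23: 20+140 = 160 > 60
  N8 sheds 180 L/s to N15, N2, N24, N25: 45 each.
    N15: 100+45 = 145 > 120
    N2: 80+45 = 125 > 100
    N24: 10+45 = 55 ≤ 60
    N25: 80+45 = 125 > 100
Round 2 — N15, N2, N23, N25 seize.
  N15 sheds 145 L/s to N17: 145 each.
    N17: 30+145 = 175 > 110
  N2 sheds 125 L/s to N17: 125 each.
    N17: 175+125 = 300 > 110
  N23 sheds 160 L/s to N17: 160 each.
    N17: 300+160 = 460 > 110
  N25 sheds 125 L/s: no online neighbours, lost.
Round 3 — N17 seizes.
  N17 sheds 460 L/s: no online neighbours, lost.
No further seizures.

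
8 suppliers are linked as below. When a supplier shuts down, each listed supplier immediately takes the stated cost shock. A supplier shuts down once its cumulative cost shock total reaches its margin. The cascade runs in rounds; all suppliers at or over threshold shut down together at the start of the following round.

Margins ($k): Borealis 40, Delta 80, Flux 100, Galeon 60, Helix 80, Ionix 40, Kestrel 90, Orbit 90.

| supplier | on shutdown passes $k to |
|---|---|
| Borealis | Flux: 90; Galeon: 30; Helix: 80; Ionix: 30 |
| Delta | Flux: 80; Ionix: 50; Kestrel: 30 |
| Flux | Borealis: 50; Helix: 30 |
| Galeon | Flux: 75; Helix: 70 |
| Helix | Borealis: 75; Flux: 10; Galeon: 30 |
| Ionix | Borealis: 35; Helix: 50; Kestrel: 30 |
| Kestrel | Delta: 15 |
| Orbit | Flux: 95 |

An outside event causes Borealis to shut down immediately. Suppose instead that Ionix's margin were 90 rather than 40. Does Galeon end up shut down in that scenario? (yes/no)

With Ionix's margin at 90:
Round 1 — Borealis shuts down (initial).
  Flux: +90 → 90 < 100
  Galeon: +30 → 30 < 60
  Helix: +80 → 80 ≥ 80
  Ionix: +30 → 30 < 90
Round 2 — Helix shuts down.
  Flux: +10 → 100 ≥ 100
  Galeon: +30 → 60 ≥ 60
Round 3 — Flux, Galeon shut down.
No further shutdowns.

yes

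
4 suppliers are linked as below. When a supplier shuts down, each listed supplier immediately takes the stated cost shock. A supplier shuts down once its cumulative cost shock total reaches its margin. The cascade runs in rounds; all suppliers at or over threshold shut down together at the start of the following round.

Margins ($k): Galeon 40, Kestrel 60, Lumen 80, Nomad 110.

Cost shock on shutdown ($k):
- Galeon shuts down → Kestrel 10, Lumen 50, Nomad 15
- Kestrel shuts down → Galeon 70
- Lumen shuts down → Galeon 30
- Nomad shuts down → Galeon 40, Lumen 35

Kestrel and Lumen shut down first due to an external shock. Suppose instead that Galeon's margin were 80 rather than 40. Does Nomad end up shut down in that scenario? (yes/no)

no

With Galeon's margin at 80:
Round 1 — Kestrel, Lumen shut down (initial).
  Galeon: +70+30 → 100 ≥ 80
Round 2 — Galeon shuts down.
  Nomad: +15 → 15 < 110
No further shutdowns.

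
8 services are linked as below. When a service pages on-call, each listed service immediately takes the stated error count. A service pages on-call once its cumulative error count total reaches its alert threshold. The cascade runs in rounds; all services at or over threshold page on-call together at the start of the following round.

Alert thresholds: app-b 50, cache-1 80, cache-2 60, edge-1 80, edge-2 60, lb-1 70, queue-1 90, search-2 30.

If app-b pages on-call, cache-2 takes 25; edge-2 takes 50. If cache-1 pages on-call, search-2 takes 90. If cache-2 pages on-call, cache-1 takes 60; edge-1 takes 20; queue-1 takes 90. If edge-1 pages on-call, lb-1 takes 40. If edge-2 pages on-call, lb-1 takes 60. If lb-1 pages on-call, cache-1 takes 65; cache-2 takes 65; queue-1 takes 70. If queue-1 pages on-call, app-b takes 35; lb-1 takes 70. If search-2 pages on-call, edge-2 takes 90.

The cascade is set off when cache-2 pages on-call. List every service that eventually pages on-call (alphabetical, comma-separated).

Round 1 — cache-2 pages on-call (initial).
  cache-1: +60 → 60 < 80
  edge-1: +20 → 20 < 80
  queue-1: +90 → 90 ≥ 90
Round 2 — queue-1 pages on-call.
  app-b: +35 → 35 < 50
  lb-1: +70 → 70 ≥ 70
Round 3 — lb-1 pages on-call.
  cache-1: +65 → 125 ≥ 80
Round 4 — cache-1 pages on-call.
  search-2: +90 → 90 ≥ 30
Round 5 — search-2 pages on-call.
  edge-2: +90 → 90 ≥ 60
Round 6 — edge-2 pages on-call.
No further pages.

cache-1, cache-2, edge-2, lb-1, queue-1, search-2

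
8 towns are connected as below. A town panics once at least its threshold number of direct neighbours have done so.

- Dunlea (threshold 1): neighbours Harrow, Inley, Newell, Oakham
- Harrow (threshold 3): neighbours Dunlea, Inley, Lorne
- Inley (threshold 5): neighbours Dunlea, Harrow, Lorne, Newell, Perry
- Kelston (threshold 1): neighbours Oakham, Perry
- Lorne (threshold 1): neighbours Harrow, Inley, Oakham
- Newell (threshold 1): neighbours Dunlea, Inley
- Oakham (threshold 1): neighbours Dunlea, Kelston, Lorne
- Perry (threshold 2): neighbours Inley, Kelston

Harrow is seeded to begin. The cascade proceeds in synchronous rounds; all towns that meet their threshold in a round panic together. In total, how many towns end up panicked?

6

Round 1 — Harrow panics (initial).
Round 2 — checking thresholds:
  Dunlea: 1 of 4 neighbours ≥ 1, panics.
  Inley: 1 of 5 neighbours < 5, not yet.
  Lorne: 1 of 3 neighbours ≥ 1, panics.
Round 3 — checking thresholds:
  Inley: 3 of 5 neighbours < 5, not yet.
  Newell: 1 of 2 neighbours ≥ 1, panics.
  Oakham: 2 of 3 neighbours ≥ 1, panics.
Round 4 — checking thresholds:
  Inley: 4 of 5 neighbours < 5, not yet.
  Kelston: 1 of 2 neighbours ≥ 1, panics.
Round 5 — no new panics; cascade stops.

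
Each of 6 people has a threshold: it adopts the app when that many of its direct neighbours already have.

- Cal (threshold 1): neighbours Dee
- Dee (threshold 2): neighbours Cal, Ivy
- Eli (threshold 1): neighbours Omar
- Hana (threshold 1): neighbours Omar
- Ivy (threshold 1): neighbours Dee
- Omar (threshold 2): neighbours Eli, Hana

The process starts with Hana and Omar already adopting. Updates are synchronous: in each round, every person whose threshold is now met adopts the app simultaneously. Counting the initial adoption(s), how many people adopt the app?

3

Round 1 — Hana, Omar adopt the app (initial).
Round 2 — checking thresholds:
  Eli: 1 of 1 neighbours ≥ 1, adopts the app.
Round 3 — no new adoptions; cascade stops.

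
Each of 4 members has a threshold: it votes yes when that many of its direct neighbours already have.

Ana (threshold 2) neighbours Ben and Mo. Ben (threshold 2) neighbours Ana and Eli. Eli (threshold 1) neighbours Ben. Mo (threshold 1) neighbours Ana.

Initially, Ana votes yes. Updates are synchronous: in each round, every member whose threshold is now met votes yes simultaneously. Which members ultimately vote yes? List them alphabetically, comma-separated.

Ana, Mo

Round 1 — Ana votes yes (initial).
Round 2 — checking thresholds:
  Ben: 1 of 2 neighbours < 2, holds.
  Mo: 1 of 1 neighbours ≥ 1, votes yes.
Round 3 — no new yes votes; cascade stops.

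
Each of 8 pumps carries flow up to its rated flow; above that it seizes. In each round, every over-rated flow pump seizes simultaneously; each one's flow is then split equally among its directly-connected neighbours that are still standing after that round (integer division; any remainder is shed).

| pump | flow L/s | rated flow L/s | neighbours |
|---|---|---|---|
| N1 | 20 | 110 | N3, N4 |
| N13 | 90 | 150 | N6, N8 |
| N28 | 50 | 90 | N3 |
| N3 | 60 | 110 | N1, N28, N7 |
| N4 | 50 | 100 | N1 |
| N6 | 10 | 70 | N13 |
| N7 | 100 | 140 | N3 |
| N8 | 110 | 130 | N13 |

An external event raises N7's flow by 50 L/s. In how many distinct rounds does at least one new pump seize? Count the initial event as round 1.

Round 1 — N7 at 150 > 140. N7 seizes.
  N7 sheds 150 L/s to N3: 150 each.
    N3: 60+150 = 210 > 110
Round 2 — N3 seizes.
  N3 sheds 210 L/s to N1, N28: 105 each.
    N1: 20+105 = 125 > 110
    N28: 50+105 = 155 > 90
Round 3 — N1, N28 seize.
  N1 sheds 125 L/s to N4: 125 each.
    N4: 50+125 = 175 > 100
  N28 sheds 155 L/s: no online neighbours, lost.
Round 4 — N4 seizes.
  N4 sheds 175 L/s: no online neighbours, lost.
No further seizures.

4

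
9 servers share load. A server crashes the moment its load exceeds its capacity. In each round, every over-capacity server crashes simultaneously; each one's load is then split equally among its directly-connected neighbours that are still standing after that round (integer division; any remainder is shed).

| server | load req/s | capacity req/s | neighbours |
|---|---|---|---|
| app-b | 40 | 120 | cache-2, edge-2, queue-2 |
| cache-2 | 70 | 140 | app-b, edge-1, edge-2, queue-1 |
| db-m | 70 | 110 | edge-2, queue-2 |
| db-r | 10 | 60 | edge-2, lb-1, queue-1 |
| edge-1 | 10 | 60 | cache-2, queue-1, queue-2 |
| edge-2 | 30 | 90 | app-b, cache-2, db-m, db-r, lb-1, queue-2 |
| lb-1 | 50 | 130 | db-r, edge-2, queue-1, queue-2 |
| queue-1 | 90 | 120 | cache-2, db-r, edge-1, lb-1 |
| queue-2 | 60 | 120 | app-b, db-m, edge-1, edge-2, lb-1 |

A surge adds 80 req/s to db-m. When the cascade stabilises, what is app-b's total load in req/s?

Round 1 — db-m at 150 > 110. db-m crashes.
  db-m sheds 150 req/s to edge-2, queue-2: 75 each.
    edge-2: 30+75 = 105 > 90
    queue-2: 60+75 = 135 > 120
Round 2 — edge-2, queue-2 crash.
  edge-2 sheds 105 req/s to app-b, cache-2, db-r, lb-1: 26 each (1 lost).
    app-b: 40+26 = 66 ≤ 120
    cache-2: 70+26 = 96 ≤ 140
    db-r: 10+26 = 36 ≤ 60
    lb-1: 50+26 = 76 ≤ 130
  queue-2 sheds 135 req/s to app-b, edge-1, lb-1: 45 each.
    app-b: 66+45 = 111 ≤ 120
    edge-1: 10+45 = 55 ≤ 60
    lb-1: 76+45 = 121 ≤ 130
No further crashes.

111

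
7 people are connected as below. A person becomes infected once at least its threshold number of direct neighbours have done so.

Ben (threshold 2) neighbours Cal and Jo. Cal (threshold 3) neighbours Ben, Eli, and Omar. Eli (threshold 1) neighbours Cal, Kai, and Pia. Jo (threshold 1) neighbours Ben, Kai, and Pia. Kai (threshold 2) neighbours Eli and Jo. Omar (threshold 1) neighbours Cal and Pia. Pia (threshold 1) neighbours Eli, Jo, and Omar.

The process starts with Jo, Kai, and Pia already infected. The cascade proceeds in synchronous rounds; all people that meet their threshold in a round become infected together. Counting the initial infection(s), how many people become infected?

Round 1 — Jo, Kai, Pia become infected (initial).
Round 2 — checking thresholds:
  Ben: 1 of 2 neighbours < 2, not yet.
  Eli: 2 of 3 neighbours ≥ 1, becomes infected.
  Omar: 1 of 2 neighbours ≥ 1, becomes infected.
Round 3 — no new infections; cascade stops.

5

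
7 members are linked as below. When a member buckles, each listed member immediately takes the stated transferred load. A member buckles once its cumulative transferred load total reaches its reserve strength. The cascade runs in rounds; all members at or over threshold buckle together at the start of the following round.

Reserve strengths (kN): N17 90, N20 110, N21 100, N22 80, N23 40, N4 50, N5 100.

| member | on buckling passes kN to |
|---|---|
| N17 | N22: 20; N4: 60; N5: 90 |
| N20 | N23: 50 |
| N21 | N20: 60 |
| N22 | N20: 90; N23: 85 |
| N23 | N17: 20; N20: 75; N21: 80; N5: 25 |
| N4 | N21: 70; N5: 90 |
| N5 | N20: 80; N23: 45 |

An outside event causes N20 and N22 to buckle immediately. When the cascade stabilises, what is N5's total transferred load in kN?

25

Round 1 — N20, N22 buckle (initial).
  N23: +50+85 → 135 ≥ 40
Round 2 — N23 buckles.
  N17: +20 → 20 < 90
  N21: +80 → 80 < 100
  N5: +25 → 25 < 100
No further bucklings.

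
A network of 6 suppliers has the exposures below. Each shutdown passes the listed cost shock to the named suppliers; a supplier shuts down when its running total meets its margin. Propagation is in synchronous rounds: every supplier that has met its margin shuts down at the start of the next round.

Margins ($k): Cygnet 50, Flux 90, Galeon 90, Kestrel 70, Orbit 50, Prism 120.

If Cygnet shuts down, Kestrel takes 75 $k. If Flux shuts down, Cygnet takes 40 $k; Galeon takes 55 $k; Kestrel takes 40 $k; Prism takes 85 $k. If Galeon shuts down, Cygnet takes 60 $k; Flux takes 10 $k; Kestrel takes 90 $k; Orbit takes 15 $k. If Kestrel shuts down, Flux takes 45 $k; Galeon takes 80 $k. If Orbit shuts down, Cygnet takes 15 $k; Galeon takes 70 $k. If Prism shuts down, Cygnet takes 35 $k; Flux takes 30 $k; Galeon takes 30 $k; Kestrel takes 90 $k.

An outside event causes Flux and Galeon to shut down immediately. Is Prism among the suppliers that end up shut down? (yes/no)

Round 1 — Flux, Galeon shut down (initial).
  Cygnet: +40+60 → 100 ≥ 50
  Kestrel: +40+90 → 130 ≥ 70
  Orbit: +15 → 15 < 50
  Prism: +85 → 85 < 120
Round 2 — Cygnet, Kestrel shut down.
No further shutdowns.

no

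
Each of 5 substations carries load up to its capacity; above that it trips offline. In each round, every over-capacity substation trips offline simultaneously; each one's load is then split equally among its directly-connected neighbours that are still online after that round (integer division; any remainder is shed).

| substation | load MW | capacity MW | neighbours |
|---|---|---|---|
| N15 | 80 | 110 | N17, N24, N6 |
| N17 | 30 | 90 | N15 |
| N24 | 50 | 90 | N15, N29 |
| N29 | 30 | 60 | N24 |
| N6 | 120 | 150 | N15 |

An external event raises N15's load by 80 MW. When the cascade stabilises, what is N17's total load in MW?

83

Round 1 — N15 at 160 > 110. N15 trips offline.
  N15 sheds 160 MW to N17, N24, N6: 53 each (1 lost).
    N17: 30+53 = 83 ≤ 90
    N24: 50+53 = 103 > 90
    N6: 120+53 = 173 > 150
Round 2 — N24, N6 trip offline.
  N24 sheds 103 MW to N29: 103 each.
    N29: 30+103 = 133 > 60
  N6 sheds 173 MW: no online neighbours, lost.
Round 3 — N29 trips offline.
  N29 sheds 133 MW: no online neighbours, lost.
No further trips.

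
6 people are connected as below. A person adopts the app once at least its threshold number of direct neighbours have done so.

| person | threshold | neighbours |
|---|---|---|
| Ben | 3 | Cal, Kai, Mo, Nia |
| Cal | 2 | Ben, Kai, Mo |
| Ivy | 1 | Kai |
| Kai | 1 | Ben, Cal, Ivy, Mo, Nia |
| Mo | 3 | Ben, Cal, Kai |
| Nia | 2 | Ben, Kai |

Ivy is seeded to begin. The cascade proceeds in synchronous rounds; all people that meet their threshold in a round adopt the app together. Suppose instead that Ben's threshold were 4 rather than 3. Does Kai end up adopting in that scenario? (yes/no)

yes

With Ben's threshold at 4:
Round 1 — Ivy adopts the app (initial).
Round 2 — checking thresholds:
  Kai: 1 of 5 neighbours ≥ 1, adopts the app.
Round 3 — no new adoptions; cascade stops.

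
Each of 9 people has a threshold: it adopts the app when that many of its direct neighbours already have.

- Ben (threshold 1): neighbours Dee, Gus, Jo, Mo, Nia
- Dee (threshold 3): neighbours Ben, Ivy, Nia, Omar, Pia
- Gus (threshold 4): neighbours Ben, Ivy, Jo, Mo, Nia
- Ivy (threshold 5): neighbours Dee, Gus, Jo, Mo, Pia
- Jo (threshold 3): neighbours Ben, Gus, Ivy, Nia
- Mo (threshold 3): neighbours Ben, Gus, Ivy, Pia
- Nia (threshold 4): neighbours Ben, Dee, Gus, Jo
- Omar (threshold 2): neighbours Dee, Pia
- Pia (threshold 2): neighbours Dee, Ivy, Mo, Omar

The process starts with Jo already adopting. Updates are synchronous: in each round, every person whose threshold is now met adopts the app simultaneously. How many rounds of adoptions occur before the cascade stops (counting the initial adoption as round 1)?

2

Round 1 — Jo adopts the app (initial).
Round 2 — checking thresholds:
  Ben: 1 of 5 neighbours ≥ 1, adopts the app.
  Gus: 1 of 5 neighbours < 4, not yet.
  Ivy: 1 of 5 neighbours < 5, not yet.
  Nia: 1 of 4 neighbours < 4, not yet.
Round 3 — no new adoptions; cascade stops.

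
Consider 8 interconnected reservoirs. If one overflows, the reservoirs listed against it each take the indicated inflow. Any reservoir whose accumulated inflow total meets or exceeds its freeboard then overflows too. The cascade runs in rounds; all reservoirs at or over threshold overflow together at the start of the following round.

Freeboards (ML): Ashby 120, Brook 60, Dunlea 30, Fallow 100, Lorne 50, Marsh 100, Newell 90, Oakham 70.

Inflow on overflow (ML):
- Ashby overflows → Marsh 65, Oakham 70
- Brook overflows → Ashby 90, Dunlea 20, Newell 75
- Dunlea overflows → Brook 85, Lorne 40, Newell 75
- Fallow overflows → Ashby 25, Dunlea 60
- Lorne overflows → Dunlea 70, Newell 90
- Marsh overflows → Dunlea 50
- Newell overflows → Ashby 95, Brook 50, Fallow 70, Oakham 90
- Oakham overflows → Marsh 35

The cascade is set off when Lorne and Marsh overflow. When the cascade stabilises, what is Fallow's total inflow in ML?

70

Round 1 — Lorne, Marsh overflow (initial).
  Dunlea: +70+50 → 120 ≥ 30
  Newell: +90 → 90 ≥ 90
Round 2 — Dunlea, Newell overflow.
  Ashby: +95 → 95 < 120
  Brook: +85+50 → 135 ≥ 60
  Fallow: +70 → 70 < 100
  Oakham: +90 → 90 ≥ 70
Round 3 — Brook, Oakham overflow.
  Ashby: +90 → 185 ≥ 120
Round 4 — Ashby overflows.
No further overflows.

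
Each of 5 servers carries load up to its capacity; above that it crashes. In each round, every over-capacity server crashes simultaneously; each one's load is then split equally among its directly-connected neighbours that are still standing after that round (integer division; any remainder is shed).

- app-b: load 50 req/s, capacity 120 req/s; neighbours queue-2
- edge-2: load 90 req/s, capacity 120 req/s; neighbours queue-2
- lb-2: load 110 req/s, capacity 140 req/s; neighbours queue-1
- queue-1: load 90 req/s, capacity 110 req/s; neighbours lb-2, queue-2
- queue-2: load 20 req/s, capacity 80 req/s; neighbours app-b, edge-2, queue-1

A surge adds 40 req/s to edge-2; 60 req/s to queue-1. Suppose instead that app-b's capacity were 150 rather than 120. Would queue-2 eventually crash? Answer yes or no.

With app-b's capacity at 150:
Round 1 — edge-2 at 130 > 120; queue-1 at 150 > 110. edge-2, queue-1 crash.
  edge-2 sheds 130 req/s to queue-2: 130 each.
    queue-2: 20+130 = 150 > 80
  queue-1 sheds 150 req/s to lb-2, queue-2: 75 each.
    lb-2: 110+75 = 185 > 140
    queue-2: 150+75 = 225 > 80
Round 2 — lb-2, queue-2 crash.
  lb-2 sheds 185 req/s: no online neighbours, lost.
  queue-2 sheds 225 req/s to app-b: 225 each.
    app-b: 50+225 = 275 > 150
Round 3 — app-b crashes.
  app-b sheds 275 req/s: no online neighbours, lost.
No further crashes.

yes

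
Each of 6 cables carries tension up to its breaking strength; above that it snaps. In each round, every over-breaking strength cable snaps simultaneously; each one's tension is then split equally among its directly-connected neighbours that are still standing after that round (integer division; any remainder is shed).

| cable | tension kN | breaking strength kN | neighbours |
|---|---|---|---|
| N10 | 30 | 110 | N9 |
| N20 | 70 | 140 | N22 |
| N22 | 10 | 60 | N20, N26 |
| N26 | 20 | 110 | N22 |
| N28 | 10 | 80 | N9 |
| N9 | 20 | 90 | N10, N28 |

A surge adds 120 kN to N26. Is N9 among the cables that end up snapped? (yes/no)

no

Round 1 — N26 at 140 > 110. N26 snaps.
  N26 sheds 140 kN to N22: 140 each.
    N22: 10+140 = 150 > 60
Round 2 — N22 snaps.
  N22 sheds 150 kN to N20: 150 each.
    N20: 70+150 = 220 > 140
Round 3 — N20 snaps.
  N20 sheds 220 kN: no online neighbours, lost.
No further breaks.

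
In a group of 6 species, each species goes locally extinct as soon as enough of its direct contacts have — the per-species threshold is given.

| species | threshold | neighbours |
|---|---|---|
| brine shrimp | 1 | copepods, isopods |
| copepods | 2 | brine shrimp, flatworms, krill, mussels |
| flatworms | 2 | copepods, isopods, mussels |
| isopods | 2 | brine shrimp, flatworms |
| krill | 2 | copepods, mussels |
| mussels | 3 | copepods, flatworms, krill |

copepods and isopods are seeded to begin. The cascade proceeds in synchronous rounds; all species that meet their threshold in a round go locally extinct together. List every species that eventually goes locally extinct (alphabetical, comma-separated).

brine shrimp, copepods, flatworms, isopods

Round 1 — copepods, isopods go locally extinct (initial).
Round 2 — checking thresholds:
  brine shrimp: 2 of 2 neighbours ≥ 1, goes locally extinct.
  flatworms: 2 of 3 neighbours ≥ 2, goes locally extinct.
  krill: 1 of 2 neighbours < 2, not yet.
  mussels: 1 of 3 neighbours < 3, not yet.
Round 3 — no new extinctions; cascade stops.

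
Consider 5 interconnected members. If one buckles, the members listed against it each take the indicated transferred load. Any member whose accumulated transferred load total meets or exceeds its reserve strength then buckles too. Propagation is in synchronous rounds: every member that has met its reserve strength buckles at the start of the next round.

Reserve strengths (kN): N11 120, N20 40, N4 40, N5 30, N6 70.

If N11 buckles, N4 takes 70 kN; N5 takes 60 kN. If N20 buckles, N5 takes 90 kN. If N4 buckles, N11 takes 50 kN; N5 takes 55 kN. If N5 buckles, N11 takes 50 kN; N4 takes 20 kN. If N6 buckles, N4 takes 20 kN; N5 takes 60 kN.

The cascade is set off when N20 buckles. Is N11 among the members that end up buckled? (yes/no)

no

Round 1 — N20 buckles (initial).
  N5: +90 → 90 ≥ 30
Round 2 — N5 buckles.
  N11: +50 → 50 < 120
  N4: +20 → 20 < 40
No further bucklings.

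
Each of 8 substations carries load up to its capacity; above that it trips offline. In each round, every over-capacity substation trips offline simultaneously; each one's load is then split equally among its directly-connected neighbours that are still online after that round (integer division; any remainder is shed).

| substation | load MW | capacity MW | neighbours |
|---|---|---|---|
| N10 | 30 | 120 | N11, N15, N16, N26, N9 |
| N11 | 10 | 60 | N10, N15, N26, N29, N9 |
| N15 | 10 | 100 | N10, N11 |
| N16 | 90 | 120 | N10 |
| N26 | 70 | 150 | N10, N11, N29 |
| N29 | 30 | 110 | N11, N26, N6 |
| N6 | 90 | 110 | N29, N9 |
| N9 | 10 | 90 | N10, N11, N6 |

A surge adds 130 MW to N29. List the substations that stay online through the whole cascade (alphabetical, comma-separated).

N15

Round 1 — N29 at 160 > 110. N29 trips offline.
  N29 sheds 160 MW to N11, N26, N6: 53 each (1 lost).
    N11: 10+53 = 63 > 60
    N26: 70+53 = 123 ≤ 150
    N6: 90+53 = 143 > 110
Round 2 — N11, N6 trip offline.
  N11 sheds 63 MW to N10, N15, N26, N9: 15 each (3 lost).
    N10: 30+15 = 45 ≤ 120
    N15: 10+15 = 25 ≤ 100
    N26: 123+15 = 138 ≤ 150
    N9: 10+15 = 25 ≤ 90
  N6 sheds 143 MW to N9: 143 each.
    N9: 25+143 = 168 > 90
Round 3 — N9 trips offline.
  N9 sheds 168 MW to N10: 168 each.
    N10: 45+168 = 213 > 120
Round 4 — N10 trips offline.
  N10 sheds 213 MW to N15, N16, N26: 71 each.
    N15: 25+71 = 96 ≤ 100
    N16: 90+71 = 161 > 120
    N26: 138+71 = 209 > 150
Round 5 — N16, N26 trip offline.
  N16 sheds 161 MW: no online neighbours, lost.
  N26 sheds 209 MW: no online neighbours, lost.
No further trips.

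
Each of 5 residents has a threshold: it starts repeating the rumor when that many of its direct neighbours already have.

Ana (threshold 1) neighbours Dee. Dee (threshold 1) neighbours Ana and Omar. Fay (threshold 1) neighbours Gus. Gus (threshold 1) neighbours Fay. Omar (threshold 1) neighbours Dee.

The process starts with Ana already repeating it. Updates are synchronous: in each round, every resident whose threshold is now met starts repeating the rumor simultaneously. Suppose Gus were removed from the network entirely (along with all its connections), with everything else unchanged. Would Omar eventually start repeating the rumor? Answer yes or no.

yes

With Gus removed:
Round 1 — Ana starts repeating the rumor (initial).
Round 2 — checking thresholds:
  Dee: 1 of 2 neighbours ≥ 1, starts repeating the rumor.
Round 3 — checking thresholds:
  Omar: 1 of 1 neighbours ≥ 1, starts repeating the rumor.
Round 4 — no new spreads; cascade stops.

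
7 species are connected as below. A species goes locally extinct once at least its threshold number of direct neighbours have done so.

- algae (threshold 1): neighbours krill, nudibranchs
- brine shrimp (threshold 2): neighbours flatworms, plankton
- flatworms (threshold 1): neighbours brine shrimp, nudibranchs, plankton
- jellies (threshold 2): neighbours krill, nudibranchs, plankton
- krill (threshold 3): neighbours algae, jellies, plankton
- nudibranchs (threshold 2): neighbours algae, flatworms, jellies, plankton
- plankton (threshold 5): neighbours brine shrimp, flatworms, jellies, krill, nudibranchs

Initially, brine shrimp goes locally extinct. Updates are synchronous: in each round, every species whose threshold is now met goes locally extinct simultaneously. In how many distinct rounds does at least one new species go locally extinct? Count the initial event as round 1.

2

Round 1 — brine shrimp goes locally extinct (initial).
Round 2 — checking thresholds:
  flatworms: 1 of 3 neighbours ≥ 1, goes locally extinct.
  plankton: 1 of 5 neighbours < 5, not yet.
Round 3 — no new extinctions; cascade stops.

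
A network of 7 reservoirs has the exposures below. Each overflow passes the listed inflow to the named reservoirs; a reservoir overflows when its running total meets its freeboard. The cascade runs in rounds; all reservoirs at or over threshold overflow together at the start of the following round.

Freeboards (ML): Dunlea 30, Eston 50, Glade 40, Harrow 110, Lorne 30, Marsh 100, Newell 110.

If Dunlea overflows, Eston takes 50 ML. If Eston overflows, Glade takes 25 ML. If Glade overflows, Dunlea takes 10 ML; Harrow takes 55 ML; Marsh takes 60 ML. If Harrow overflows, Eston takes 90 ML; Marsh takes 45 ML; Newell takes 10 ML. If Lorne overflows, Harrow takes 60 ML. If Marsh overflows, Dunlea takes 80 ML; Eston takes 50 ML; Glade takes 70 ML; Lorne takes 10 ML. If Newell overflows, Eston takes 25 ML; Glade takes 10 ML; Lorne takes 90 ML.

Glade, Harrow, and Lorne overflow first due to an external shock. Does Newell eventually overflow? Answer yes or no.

Round 1 — Glade, Harrow, Lorne overflow (initial).
  Dunlea: +10 → 10 < 30
  Eston: +90 → 90 ≥ 50
  Marsh: +60+45 → 105 ≥ 100
  Newell: +10 → 10 < 110
Round 2 — Eston, Marsh overflow.
  Dunlea: +80 → 90 ≥ 30
Round 3 — Dunlea overflows.
No further overflows.

no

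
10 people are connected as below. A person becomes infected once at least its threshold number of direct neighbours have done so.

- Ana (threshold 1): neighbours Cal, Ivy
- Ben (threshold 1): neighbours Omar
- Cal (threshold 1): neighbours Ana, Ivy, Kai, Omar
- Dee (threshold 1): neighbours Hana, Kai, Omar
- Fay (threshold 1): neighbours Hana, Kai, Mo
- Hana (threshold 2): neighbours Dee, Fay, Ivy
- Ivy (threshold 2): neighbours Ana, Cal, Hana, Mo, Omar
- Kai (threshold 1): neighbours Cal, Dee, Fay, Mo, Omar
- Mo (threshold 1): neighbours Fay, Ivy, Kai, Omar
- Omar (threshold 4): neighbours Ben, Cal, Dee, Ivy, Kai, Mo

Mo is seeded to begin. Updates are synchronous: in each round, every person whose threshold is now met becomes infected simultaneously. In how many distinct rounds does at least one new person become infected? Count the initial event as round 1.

5

Round 1 — Mo becomes infected (initial).
Round 2 — checking thresholds:
  Fay: 1 of 3 neighbours ≥ 1, becomes infected.
  Ivy: 1 of 5 neighbours < 2, not yet.
  Kai: 1 of 5 neighbours ≥ 1, becomes infected.
  Omar: 1 of 6 neighbours < 4, not yet.
Round 3 — checking thresholds:
  Cal: 1 of 4 neighbours ≥ 1, becomes infected.
  Dee: 1 of 3 neighbours ≥ 1, becomes infected.
  Hana: 1 of 3 neighbours < 2, not yet.
  Ivy: 1 of 5 neighbours < 2, not yet.
  Omar: 2 of 6 neighbours < 4, not yet.
Round 4 — checking thresholds:
  Ana: 1 of 2 neighbours ≥ 1, becomes infected.
  Hana: 2 of 3 neighbours ≥ 2, becomes infected.
  Ivy: 2 of 5 neighbours ≥ 2, becomes infected.
  Omar: 4 of 6 neighbours ≥ 4, becomes infected.
Round 5 — checking thresholds:
  Ben: 1 of 1 neighbours ≥ 1, becomes infected.
Round 6 — no new infections; cascade stops.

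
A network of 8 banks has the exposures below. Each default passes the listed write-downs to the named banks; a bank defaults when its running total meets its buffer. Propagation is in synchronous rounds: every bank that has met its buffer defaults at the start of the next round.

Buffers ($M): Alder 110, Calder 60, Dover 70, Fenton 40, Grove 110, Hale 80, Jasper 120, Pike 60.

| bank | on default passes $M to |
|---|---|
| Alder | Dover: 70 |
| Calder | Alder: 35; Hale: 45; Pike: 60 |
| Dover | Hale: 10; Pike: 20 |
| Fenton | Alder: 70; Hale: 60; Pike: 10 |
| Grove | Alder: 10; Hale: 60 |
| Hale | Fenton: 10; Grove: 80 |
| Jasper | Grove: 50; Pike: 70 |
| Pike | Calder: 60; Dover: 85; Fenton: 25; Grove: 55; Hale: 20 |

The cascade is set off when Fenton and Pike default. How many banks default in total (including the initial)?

7

Round 1 — Fenton, Pike default (initial).
  Alder: +70 → 70 < 110
  Calder: +60 → 60 ≥ 60
  Dover: +85 → 85 ≥ 70
  Grove: +55 → 55 < 110
  Hale: +60+20 → 80 ≥ 80
Round 2 — Calder, Dover, Hale default.
  Alder: +35 → 105 < 110
  Grove: +80 → 135 ≥ 110
Round 3 — Grove defaults.
  Alder: +10 → 115 ≥ 110
Round 4 — Alder defaults.
No further defaults.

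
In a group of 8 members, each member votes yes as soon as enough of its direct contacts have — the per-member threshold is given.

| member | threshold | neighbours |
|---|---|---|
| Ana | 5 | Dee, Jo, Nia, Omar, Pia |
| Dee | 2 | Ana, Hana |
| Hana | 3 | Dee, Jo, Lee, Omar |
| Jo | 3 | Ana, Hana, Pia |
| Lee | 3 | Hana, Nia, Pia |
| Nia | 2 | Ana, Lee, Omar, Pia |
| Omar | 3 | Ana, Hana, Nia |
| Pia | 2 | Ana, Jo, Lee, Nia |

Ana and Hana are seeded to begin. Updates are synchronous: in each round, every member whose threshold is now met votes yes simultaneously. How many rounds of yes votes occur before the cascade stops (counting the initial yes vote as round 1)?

2

Round 1 — Ana, Hana vote yes (initial).
Round 2 — checking thresholds:
  Dee: 2 of 2 neighbours ≥ 2, votes yes.
  Jo: 2 of 3 neighbours < 3, below threshold.
  Lee: 1 of 3 neighbours < 3, below threshold.
  Nia: 1 of 4 neighbours < 2, below threshold.
  Omar: 2 of 3 neighbours < 3, below threshold.
  Pia: 1 of 4 neighbours < 2, below threshold.
Round 3 — no new yes votes; cascade stops.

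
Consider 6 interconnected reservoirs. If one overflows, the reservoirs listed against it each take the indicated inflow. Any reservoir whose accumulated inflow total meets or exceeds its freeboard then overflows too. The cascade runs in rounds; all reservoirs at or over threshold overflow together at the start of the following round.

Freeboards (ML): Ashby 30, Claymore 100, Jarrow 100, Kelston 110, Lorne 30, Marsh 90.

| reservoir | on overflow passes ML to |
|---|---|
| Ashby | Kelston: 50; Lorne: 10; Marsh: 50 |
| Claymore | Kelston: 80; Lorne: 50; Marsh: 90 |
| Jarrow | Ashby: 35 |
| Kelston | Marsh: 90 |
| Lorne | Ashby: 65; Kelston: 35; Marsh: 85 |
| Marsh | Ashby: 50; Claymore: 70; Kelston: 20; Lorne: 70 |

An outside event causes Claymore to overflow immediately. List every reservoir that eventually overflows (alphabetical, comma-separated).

Round 1 — Claymore overflows (initial).
  Kelston: +80 → 80 < 110
  Lorne: +50 → 50 ≥ 30
  Marsh: +90 → 90 ≥ 90
Round 2 — Lorne, Marsh overflow.
  Ashby: +65+50 → 115 ≥ 30
  Kelston: +35+20 → 135 ≥ 110
Round 3 — Ashby, Kelston overflow.
No further overflows.

Ashby, Claymore, Kelston, Lorne, Marsh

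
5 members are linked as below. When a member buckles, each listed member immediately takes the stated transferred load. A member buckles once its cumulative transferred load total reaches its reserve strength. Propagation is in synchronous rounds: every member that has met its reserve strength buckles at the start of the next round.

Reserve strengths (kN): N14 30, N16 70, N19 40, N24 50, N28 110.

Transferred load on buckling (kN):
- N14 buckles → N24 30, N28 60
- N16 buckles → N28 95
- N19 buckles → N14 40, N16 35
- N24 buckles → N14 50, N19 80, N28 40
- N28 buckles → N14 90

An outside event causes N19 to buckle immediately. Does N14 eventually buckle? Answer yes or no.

yes

Round 1 — N19 buckles (initial).
  N14: +40 → 40 ≥ 30
  N16: +35 → 35 < 70
Round 2 — N14 buckles.
  N24: +30 → 30 < 50
  N28: +60 → 60 < 110
No further bucklings.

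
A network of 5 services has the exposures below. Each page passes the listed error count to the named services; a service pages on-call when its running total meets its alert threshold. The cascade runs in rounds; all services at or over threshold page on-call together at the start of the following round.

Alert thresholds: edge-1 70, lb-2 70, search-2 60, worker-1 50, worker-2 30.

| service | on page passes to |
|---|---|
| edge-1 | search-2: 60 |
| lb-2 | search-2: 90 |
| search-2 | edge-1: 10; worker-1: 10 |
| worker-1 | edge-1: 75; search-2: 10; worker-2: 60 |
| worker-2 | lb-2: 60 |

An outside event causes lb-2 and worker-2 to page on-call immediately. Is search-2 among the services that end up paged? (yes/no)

yes

Round 1 — lb-2, worker-2 page on-call (initial).
  search-2: +90 → 90 ≥ 60
Round 2 — search-2 pages on-call.
  edge-1: +10 → 10 < 70
  worker-1: +10 → 10 < 50
No further pages.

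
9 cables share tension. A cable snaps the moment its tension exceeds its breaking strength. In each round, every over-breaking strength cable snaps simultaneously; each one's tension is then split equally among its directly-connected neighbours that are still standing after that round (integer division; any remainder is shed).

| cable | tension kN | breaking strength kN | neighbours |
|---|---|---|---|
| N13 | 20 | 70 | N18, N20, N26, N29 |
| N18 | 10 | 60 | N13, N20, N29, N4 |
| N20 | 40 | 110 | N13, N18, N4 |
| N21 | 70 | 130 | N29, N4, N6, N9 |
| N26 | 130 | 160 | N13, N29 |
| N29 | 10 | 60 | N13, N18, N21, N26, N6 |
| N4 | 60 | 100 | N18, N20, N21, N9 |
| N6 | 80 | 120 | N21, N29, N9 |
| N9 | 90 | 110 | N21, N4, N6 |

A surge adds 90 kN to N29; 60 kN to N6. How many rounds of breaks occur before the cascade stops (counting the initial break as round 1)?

Round 1 — N29 at 100 > 60; N6 at 140 > 120. N29, N6 snap.
  N29 sheds 100 kN to N13, N18, N21, N26: 25 each.
    N13: 20+25 = 45 ≤ 70
    N18: 10+25 = 35 ≤ 60
    N21: 70+25 = 95 ≤ 130
    N26: 130+25 = 155 ≤ 160
  N6 sheds 140 kN to N21, N9: 70 each.
    N21: 95+70 = 165 > 130
    N9: 90+70 = 160 > 110
Round 2 — N21, N9 snap.
  N21 sheds 165 kN to N4: 165 each.
    N4: 60+165 = 225 > 100
  N9 sheds 160 kN to N4: 160 each.
    N4: 225+160 = 385 > 100
Round 3 — N4 snaps.
  N4 sheds 385 kN to N18, N20: 192 each (1 lost).
    N18: 35+192 = 227 > 60
    N20: 40+192 = 232 > 110
Round 4 — N18, N20 snap.
  N18 sheds 227 kN to N13: 227 each.
    N13: 45+227 = 272 > 70
  N20 sheds 232 kN to N13: 232 each.
    N13: 272+232 = 504 > 70
Round 5 — N13 snaps.
  N13 sheds 504 kN to N26: 504 each.
    N26: 155+504 = 659 > 160
Round 6 — N26 snaps.
  N26 sheds 659 kN: no online neighbours, lost.
No further breaks.

6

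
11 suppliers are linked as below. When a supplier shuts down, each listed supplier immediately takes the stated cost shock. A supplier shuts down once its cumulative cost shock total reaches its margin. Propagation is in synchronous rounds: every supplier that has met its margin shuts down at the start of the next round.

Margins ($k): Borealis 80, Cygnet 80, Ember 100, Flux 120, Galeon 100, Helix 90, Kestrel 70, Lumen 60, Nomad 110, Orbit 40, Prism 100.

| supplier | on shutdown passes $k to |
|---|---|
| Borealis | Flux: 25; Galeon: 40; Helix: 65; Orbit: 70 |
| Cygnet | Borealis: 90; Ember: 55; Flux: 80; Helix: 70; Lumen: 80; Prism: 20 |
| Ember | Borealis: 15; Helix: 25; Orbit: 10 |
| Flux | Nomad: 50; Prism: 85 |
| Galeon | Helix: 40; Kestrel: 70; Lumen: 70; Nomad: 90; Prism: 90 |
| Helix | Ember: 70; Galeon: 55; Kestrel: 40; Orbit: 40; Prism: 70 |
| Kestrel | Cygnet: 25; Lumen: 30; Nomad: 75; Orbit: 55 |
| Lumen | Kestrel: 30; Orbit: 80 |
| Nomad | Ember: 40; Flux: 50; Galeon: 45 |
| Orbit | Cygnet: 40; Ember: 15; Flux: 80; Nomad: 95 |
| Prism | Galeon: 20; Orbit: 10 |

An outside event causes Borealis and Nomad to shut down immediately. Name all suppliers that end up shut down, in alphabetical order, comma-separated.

Borealis, Flux, Nomad, Orbit

Round 1 — Borealis, Nomad shut down (initial).
  Ember: +40 → 40 < 100
  Flux: +25+50 → 75 < 120
  Galeon: +40+45 → 85 < 100
  Helix: +65 → 65 < 90
  Orbit: +70 → 70 ≥ 40
Round 2 — Orbit shuts down.
  Cygnet: +40 → 40 < 80
  Ember: +15 → 55 < 100
  Flux: +80 → 155 ≥ 120
Round 3 — Flux shuts down.
  Prism: +85 → 85 < 100
No further shutdowns.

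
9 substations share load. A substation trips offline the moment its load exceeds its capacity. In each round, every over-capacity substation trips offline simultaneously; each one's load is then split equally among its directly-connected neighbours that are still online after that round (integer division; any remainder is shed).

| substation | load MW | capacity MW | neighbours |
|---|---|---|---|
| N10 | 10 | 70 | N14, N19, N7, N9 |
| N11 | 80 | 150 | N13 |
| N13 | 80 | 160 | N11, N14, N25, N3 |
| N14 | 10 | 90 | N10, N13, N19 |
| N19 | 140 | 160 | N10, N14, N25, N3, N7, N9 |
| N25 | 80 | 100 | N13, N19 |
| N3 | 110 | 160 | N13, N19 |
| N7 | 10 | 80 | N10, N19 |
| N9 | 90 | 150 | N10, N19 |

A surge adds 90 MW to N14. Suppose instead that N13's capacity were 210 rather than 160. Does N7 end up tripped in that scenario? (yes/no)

With N13's capacity at 210:
Round 1 — N14 at 100 > 90. N14 trips offline.
  N14 sheds 100 MW to N10, N13, N19: 33 each (1 lost).
    N10: 10+33 = 43 ≤ 70
    N13: 80+33 = 113 ≤ 210
    N19: 140+33 = 173 > 160
Round 2 — N19 trips offline.
  N19 sheds 173 MW to N10, N25, N3, N7, N9: 34 each (3 lost).
    N10: 43+34 = 77 > 70
    N25: 80+34 = 114 > 100
    N3: 110+34 = 144 ≤ 160
    N7: 10+34 = 44 ≤ 80
    N9: 90+34 = 124 ≤ 150
Round 3 — N10, N25 trip offline.
  N10 sheds 77 MW to N7, N9: 38 each (1 lost).
    N7: 44+38 = 82 > 80
    N9: 124+38 = 162 > 150
  N25 sheds 114 MW to N13: 114 each.
    N13: 113+114 = 227 > 210
Round 4 — N13, N7, N9 trip offline.
  N13 sheds 227 MW to N11, N3: 113 each (1 lost).
    N11: 80+113 = 193 > 150
    N3: 144+113 = 257 > 160
  N7 sheds 82 MW: no online neighbours, lost.
  N9 sheds 162 MW: no online neighbours, lost.
Round 5 — N11, N3 trip offline.
  N11 sheds 193 MW: no online neighbours, lost.
  N3 sheds 257 MW: no online neighbours, lost.
No further trips.

yes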